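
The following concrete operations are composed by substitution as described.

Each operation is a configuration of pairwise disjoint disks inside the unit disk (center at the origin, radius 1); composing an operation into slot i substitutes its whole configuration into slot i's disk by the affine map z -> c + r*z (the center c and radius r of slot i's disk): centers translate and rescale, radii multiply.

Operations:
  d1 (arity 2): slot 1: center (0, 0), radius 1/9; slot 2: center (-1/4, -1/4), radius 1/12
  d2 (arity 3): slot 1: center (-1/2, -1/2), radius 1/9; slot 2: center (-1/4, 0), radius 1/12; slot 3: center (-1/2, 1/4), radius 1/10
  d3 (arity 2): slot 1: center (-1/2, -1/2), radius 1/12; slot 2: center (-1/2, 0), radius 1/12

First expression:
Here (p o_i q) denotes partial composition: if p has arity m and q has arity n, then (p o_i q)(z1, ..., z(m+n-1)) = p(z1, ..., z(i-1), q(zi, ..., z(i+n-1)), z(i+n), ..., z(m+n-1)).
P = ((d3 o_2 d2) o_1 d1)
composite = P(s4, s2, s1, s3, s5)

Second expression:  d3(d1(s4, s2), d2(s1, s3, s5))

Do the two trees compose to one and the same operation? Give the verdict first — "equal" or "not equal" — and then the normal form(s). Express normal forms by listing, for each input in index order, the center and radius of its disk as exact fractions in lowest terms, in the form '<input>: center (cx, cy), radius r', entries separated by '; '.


equal; the common form is s1: center (-13/24, -1/24), radius 1/108; s2: center (-25/48, -25/48), radius 1/144; s3: center (-25/48, 0), radius 1/144; s4: center (-1/2, -1/2), radius 1/108; s5: center (-13/24, 1/48), radius 1/120


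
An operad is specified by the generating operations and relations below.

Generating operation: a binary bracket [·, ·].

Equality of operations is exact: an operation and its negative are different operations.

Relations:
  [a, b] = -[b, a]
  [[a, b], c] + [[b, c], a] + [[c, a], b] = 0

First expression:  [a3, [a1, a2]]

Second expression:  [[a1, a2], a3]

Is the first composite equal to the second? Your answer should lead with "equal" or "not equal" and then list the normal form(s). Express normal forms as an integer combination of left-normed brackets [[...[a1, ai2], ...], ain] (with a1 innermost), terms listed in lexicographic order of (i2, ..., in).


not equal: they reduce to -[[a1, a2], a3] and [[a1, a2], a3]

The first expression reduces to -[[a1, a2], a3]
The second expression reduces to [[a1, a2], a3]
They disagree, so not equal.


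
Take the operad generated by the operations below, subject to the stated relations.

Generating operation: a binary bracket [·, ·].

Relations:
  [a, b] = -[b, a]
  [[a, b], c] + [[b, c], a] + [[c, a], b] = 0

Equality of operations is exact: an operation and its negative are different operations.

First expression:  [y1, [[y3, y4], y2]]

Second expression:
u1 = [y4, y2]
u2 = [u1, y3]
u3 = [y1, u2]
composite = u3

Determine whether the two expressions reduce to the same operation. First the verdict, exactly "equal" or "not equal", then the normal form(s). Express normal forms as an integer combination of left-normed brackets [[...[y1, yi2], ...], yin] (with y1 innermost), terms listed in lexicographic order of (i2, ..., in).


not equal — first -[[[y1, y2], y3], y4] + [[[y1, y2], y4], y3] + [[[y1, y3], y4], y2] - [[[y1, y4], y3], y2], second -[[[y1, y2], y4], y3] + [[[y1, y3], y2], y4] - [[[y1, y3], y4], y2] + [[[y1, y4], y2], y3]

The first composite normalizes to -[[[y1, y2], y3], y4] + [[[y1, y2], y4], y3] + [[[y1, y3], y4], y2] - [[[y1, y4], y3], y2]
The second composite normalizes to -[[[y1, y2], y4], y3] + [[[y1, y3], y2], y4] - [[[y1, y3], y4], y2] + [[[y1, y4], y2], y3]
No match — not equal.


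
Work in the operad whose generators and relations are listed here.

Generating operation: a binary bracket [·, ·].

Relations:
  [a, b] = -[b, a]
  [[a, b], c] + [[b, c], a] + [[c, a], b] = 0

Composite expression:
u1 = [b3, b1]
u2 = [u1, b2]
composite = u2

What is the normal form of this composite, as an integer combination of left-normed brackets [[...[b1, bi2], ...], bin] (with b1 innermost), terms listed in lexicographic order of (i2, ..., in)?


Expand each bracket as ab - ba; the b1-initial words give the coefficients.
Composite bracket: [[b3, b1], b2]
Each bracket splits as ab - ba, giving 4 signed words (2^2 = 4).
Keep just the words that open with b1:
  the word b1b3b2 carries sign -1 and contributes -[[b1, b3], b2]

-[[b1, b3], b2]


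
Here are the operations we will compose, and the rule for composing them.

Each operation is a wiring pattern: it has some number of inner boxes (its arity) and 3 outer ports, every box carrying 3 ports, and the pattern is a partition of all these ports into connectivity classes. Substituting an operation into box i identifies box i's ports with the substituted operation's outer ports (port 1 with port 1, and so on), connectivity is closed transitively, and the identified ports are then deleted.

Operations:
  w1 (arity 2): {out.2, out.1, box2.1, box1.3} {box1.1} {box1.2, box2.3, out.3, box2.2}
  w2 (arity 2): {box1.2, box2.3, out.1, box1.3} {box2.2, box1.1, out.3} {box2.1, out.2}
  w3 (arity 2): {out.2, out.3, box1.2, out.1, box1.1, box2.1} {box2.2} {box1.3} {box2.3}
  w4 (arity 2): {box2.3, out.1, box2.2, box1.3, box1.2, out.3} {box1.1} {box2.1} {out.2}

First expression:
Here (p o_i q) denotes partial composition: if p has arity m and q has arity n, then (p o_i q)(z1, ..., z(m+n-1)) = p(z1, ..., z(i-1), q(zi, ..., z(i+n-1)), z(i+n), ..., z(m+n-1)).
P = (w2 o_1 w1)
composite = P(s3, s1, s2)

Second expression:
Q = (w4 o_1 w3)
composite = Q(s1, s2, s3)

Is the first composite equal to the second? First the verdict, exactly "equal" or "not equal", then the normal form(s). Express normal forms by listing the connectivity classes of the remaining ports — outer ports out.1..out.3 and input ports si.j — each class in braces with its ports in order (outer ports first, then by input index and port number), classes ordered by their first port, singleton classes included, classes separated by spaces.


not equal; first: {out.1, out.3, s1.1, s1.2, s1.3, s2.2, s2.3, s3.2, s3.3} {out.2, s2.1} {s3.1}; second: {out.1, out.3, s1.1, s1.2, s2.1, s3.2, s3.3} {out.2} {s1.3} {s2.2} {s2.3} {s3.1}

Reducing the first expression gives {out.1, out.3, s1.1, s1.2, s1.3, s2.2, s2.3, s3.2, s3.3} {out.2, s2.1} {s3.1}
Reducing the second expression gives {out.1, out.3, s1.1, s1.2, s2.1, s3.2, s3.3} {out.2} {s1.3} {s2.2} {s2.3} {s3.1}
The forms do not match — not equal.


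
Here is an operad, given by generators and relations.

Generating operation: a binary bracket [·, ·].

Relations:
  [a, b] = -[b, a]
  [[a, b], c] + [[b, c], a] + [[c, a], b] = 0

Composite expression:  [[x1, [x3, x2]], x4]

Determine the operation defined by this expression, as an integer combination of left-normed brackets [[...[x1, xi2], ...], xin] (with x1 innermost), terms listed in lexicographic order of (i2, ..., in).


-[[[x1, x2], x3], x4] + [[[x1, x3], x2], x4]

Expand each bracket as ab - ba; the x1-initial words give the coefficients.
Composite bracket: [[x1, [x3, x2]], x4]
Applying ab - ba throughout gives 8 signed words (2^3 = 8).
The x1-initial words carry the normal form:
  the word x1x2x3x4 carries sign -1 and contributes -[[[x1, x2], x3], x4]
  the word x1x3x2x4 carries sign +1 and contributes +[[[x1, x3], x2], x4]


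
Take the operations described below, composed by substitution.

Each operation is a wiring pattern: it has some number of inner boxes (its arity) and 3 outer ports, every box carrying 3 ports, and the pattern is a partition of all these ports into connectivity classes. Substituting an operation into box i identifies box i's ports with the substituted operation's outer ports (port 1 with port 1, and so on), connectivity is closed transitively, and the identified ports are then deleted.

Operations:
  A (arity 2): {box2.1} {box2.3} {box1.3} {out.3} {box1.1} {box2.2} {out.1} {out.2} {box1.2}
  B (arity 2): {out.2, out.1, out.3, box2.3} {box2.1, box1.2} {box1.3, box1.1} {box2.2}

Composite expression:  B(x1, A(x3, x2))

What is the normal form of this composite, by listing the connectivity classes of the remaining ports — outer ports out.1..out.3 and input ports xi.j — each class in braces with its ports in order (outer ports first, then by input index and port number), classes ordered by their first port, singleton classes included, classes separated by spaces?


{out.1, out.2, out.3} {x1.1, x1.3} {x1.2} {x2.1} {x2.2} {x2.3} {x3.1} {x3.2} {x3.3}

Reachability decides: close wires over B-identified ports.
stage A: inputs (x3, x2), connectivity {out.1} {out.2} {out.3} {x2.1} {x2.2} {x2.3} {x3.1} {x3.2} {x3.3}, out.j its boundary
stage B: inputs (x1, x3, x2), connectivity {out.1, out.2, out.3} {x1.1, x1.3} {x1.2} {x2.1} {x2.2} {x2.3} {x3.1} {x3.2} {x3.3}, out.j its boundary


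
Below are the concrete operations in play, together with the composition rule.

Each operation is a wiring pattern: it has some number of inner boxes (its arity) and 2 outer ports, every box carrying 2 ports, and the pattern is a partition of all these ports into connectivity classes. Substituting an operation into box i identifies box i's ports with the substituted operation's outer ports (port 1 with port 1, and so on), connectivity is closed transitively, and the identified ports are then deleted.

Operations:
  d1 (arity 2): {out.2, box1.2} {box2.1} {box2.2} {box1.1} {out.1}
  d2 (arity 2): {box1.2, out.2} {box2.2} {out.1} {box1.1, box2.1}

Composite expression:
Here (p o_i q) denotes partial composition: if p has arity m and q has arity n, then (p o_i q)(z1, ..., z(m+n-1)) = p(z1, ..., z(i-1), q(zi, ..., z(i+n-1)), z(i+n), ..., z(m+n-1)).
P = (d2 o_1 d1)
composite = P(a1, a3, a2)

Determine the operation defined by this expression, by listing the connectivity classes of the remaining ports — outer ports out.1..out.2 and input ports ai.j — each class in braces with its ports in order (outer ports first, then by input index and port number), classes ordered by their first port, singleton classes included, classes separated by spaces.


{out.1} {out.2, a1.2} {a1.1} {a2.1} {a2.2} {a3.1} {a3.2}

After gluing at d2, chains via deleted ports link the a-ports.
after d1, the pattern on (a1, a3) reads {out.1} {out.2, a1.2} {a1.1} {a3.1} {a3.2} (out.j = its outer ports)
after d2, the pattern on (a1, a3, a2) reads {out.1} {out.2, a1.2} {a1.1} {a2.1} {a2.2} {a3.1} {a3.2} (out.j = its outer ports)


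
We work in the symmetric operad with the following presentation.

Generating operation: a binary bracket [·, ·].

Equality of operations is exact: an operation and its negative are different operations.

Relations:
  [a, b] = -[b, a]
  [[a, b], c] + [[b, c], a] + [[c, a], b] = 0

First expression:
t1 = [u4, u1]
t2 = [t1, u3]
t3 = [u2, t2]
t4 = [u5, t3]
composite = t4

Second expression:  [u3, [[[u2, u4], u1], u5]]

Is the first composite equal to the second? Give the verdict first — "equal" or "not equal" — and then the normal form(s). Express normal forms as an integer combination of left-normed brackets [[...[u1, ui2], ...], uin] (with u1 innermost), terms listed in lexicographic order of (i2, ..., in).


not equal; first: -[[[[u1, u4], u3], u2], u5]; second: [[[[u1, u2], u4], u5], u3] - [[[[u1, u4], u2], u5], u3]

The first expression, normalized: -[[[[u1, u4], u3], u2], u5]
The second expression, normalized: [[[[u1, u2], u4], u5], u3] - [[[[u1, u4], u2], u5], u3]
Different reductions; not equal.


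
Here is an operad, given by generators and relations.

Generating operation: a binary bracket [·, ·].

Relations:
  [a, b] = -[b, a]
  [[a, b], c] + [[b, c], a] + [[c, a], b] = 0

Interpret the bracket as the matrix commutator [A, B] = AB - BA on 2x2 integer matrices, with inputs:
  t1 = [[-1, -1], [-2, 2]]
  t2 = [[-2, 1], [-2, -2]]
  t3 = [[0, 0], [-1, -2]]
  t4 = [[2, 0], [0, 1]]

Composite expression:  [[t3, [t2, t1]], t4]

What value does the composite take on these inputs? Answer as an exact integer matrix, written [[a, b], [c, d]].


[[0, -6], [-4, 0]]

[t2, t1] = [[-4, 3], [6, 4]]
[t3, [t2, t1]] = [[3, 6], [-4, -3]]
[[t3, [t2, t1]], t4] = [[0, -6], [-4, 0]]


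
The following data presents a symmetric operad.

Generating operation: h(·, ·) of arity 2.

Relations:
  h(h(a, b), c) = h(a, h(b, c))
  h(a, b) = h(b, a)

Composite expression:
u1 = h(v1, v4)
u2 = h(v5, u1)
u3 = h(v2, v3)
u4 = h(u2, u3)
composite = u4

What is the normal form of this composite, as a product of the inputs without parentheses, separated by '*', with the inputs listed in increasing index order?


Shape and order are irrelevant to h; the v-input set decides.
h(v1, v4) flattens to v1 * v4
h(v5, h(v1, v4)) flattens to v5 * v1 * v4
h(v2, v3) flattens to v2 * v3
h(h(v5, h(v1, v4)), h(v2, v3)) flattens to v5 * v1 * v4 * v2 * v3
the factors in increasing index order: v1 * v2 * v3 * v4 * v5

v1 * v2 * v3 * v4 * v5


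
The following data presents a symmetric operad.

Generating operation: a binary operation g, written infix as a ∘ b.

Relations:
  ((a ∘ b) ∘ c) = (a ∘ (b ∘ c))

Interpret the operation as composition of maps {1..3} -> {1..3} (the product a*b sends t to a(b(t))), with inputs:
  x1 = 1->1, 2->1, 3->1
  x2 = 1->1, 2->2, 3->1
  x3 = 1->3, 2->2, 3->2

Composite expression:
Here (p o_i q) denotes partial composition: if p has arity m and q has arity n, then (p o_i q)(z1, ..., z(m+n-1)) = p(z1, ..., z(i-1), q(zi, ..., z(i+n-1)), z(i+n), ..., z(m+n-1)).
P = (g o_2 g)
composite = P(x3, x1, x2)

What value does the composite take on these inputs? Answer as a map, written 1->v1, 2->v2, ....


1->3, 2->3, 3->3

(x1 ∘ x2) = 1->1, 2->1, 3->1
(x3 ∘ (x1 ∘ x2)) = 1->3, 2->3, 3->3


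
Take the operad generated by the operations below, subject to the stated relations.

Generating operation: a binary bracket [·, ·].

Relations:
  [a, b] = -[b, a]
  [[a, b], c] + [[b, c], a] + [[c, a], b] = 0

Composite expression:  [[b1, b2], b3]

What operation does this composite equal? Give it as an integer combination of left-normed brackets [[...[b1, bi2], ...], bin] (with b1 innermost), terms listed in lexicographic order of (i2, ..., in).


[[b1, b2], b3]

A multilinear Lie element is pinned by b1-initial words (b1 innermost).
Composite bracket: [[b1, b2], b3]
Each bracket splits as ab - ba, giving 4 signed words (2^2 = 4).
Coefficients come from the b1-initial words:
  word b1b2b3 has sign +1, contributing +[[b1, b2], b3]


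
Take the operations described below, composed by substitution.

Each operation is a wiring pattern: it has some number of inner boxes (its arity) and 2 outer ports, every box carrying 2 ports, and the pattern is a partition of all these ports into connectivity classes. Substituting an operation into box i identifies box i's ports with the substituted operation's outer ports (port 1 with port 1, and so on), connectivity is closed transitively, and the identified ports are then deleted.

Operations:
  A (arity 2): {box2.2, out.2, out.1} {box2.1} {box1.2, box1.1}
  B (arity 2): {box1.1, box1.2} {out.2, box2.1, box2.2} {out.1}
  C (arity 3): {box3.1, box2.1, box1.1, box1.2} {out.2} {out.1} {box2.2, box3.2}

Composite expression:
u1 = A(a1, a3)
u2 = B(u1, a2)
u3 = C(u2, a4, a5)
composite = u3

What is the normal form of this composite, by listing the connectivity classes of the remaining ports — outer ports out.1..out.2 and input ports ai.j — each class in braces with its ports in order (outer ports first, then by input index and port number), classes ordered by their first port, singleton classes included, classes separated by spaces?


{out.1} {out.2} {a1.1, a1.2} {a2.1, a2.2, a4.1, a5.1} {a3.1} {a3.2} {a4.2, a5.2}

Two ports join when wires chain via C-identified ports.
composing A on (a1, a3), with out.j its own outer ports: {out.1, out.2, a3.2} {a1.1, a1.2} {a3.1}
composing B on (a1, a3, a2), with out.j its own outer ports: {out.1} {out.2, a2.1, a2.2} {a1.1, a1.2} {a3.1} {a3.2}
composing C on (a1, a3, a2, a4, a5), with out.j its own outer ports: {out.1} {out.2} {a1.1, a1.2} {a2.1, a2.2, a4.1, a5.1} {a3.1} {a3.2} {a4.2, a5.2}


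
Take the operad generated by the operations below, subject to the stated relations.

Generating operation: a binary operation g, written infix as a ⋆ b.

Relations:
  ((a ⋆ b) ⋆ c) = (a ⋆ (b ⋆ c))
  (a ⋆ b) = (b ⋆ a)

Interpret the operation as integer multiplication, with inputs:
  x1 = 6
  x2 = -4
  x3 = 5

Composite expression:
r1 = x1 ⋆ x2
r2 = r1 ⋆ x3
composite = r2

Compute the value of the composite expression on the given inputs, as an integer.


-120

(x1 ⋆ x2) = -24
((x1 ⋆ x2) ⋆ x3) = -120


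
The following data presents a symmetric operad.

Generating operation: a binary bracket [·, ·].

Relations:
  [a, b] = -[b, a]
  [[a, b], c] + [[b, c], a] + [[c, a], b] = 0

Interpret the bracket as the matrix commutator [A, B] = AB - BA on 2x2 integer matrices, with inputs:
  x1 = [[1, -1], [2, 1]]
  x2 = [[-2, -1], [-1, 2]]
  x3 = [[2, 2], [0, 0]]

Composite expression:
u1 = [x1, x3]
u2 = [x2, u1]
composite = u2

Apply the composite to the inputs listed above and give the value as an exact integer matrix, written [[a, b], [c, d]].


[[-2, -16], [24, 2]]

[x1, x3] = [[-4, 2], [4, 4]]
[x2, [x1, x3]] = [[-2, -16], [24, 2]]


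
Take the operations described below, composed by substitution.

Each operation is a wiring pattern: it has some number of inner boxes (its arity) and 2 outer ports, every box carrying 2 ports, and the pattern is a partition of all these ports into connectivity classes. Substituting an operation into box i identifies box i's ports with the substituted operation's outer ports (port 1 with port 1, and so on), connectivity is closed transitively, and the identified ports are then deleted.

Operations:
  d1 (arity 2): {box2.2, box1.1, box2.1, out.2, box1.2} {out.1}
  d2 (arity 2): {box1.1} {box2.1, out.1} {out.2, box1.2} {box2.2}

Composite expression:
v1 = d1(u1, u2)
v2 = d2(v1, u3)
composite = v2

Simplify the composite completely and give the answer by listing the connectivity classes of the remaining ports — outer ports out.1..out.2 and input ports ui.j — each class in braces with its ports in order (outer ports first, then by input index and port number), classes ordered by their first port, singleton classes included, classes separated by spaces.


{out.1, u3.1} {out.2, u1.1, u1.2, u2.1, u2.2} {u3.2}

Substituting into d2 glues patterns; closure does the rest.
after d1, the pattern on (u1, u2) reads {out.1} {out.2, u1.1, u1.2, u2.1, u2.2} (out.j = its outer ports)
after d2, the pattern on (u1, u2, u3) reads {out.1, u3.1} {out.2, u1.1, u1.2, u2.1, u2.2} {u3.2} (out.j = its outer ports)


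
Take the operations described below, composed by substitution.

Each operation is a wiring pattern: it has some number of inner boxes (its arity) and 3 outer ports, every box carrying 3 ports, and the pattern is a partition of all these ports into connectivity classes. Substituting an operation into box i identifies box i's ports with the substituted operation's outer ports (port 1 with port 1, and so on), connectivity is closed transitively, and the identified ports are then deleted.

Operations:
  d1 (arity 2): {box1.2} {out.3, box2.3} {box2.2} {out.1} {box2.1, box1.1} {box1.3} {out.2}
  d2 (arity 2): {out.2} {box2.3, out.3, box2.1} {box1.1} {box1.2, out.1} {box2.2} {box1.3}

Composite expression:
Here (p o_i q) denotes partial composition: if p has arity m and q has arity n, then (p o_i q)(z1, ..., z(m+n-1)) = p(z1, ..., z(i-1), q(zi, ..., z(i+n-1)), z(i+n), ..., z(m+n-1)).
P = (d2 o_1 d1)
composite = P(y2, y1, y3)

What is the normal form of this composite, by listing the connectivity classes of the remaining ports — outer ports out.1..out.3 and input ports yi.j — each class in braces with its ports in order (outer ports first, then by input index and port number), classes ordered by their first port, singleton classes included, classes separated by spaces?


{out.1} {out.2} {out.3, y3.1, y3.3} {y1.1, y2.1} {y1.2} {y1.3} {y2.2} {y2.3} {y3.2}

Reachability decides: close wires over d2-identified ports.
after d1, the pattern on (y2, y1) reads {out.1} {out.2} {out.3, y1.3} {y1.1, y2.1} {y1.2} {y2.2} {y2.3} (out.j = its outer ports)
after d2, the pattern on (y2, y1, y3) reads {out.1} {out.2} {out.3, y3.1, y3.3} {y1.1, y2.1} {y1.2} {y1.3} {y2.2} {y2.3} {y3.2} (out.j = its outer ports)


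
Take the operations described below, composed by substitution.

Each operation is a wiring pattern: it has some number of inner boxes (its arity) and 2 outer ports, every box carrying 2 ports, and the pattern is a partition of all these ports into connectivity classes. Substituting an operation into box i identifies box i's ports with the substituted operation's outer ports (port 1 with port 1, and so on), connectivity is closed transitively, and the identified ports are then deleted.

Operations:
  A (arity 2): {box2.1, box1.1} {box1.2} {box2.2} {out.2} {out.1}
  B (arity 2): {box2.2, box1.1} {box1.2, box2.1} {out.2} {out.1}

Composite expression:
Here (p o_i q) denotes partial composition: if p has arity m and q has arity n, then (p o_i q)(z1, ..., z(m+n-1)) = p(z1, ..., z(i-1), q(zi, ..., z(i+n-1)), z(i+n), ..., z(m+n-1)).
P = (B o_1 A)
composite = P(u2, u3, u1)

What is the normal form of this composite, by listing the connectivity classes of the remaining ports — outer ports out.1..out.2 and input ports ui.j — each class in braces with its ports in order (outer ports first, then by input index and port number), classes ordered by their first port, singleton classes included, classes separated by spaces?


Connectivity passes through glued B-boundaries; trace each wire chain.
A over (u2, u3) gives {out.1} {out.2} {u2.1, u3.1} {u2.2} {u3.2}, out.j being that stage's outer ports
B over (u2, u3, u1) gives {out.1} {out.2} {u1.1} {u1.2} {u2.1, u3.1} {u2.2} {u3.2}, out.j being that stage's outer ports

{out.1} {out.2} {u1.1} {u1.2} {u2.1, u3.1} {u2.2} {u3.2}


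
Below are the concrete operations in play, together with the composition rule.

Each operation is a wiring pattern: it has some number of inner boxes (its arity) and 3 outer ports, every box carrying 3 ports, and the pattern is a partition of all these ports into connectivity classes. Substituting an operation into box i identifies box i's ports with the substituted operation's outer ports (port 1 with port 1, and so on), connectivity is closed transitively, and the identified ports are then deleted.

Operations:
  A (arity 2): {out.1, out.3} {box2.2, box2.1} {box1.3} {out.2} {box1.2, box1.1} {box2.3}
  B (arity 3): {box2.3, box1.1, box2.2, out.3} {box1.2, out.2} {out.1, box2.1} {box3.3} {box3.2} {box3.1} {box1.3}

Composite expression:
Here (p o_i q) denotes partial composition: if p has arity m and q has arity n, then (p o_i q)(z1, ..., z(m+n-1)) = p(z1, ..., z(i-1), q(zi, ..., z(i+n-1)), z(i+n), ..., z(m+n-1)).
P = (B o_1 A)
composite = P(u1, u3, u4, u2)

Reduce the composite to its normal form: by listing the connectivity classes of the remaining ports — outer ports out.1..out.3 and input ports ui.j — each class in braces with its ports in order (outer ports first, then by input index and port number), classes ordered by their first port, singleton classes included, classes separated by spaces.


{out.1, u4.1} {out.2} {out.3, u4.2, u4.3} {u1.1, u1.2} {u1.3} {u2.1} {u2.2} {u2.3} {u3.1, u3.2} {u3.3}


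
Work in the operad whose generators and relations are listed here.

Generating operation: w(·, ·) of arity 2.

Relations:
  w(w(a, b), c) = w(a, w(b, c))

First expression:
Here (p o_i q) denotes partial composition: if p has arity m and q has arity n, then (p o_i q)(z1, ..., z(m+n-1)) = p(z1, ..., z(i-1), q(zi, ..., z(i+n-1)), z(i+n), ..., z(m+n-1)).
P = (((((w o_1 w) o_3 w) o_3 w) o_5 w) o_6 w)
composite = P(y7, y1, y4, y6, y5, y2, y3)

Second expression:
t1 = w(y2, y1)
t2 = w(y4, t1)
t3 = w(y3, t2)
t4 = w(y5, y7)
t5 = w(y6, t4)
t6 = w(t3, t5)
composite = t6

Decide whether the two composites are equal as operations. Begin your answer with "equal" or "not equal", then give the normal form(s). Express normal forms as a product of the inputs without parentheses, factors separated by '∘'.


Reducing the first expression gives y7 ∘ y1 ∘ y4 ∘ y6 ∘ y5 ∘ y2 ∘ y3
Reducing the second expression gives y3 ∘ y4 ∘ y2 ∘ y1 ∘ y6 ∘ y5 ∘ y7
Different reductions; not equal.

not equal: they reduce to y7 ∘ y1 ∘ y4 ∘ y6 ∘ y5 ∘ y2 ∘ y3 and y3 ∘ y4 ∘ y2 ∘ y1 ∘ y6 ∘ y5 ∘ y7


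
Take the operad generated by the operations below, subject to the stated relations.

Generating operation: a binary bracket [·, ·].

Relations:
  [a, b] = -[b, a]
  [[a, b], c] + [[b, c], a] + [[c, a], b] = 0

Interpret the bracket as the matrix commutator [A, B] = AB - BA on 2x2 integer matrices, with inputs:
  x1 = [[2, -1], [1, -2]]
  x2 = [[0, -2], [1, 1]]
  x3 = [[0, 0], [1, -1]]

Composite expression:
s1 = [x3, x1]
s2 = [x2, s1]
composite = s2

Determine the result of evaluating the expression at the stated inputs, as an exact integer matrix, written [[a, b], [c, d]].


[[-5, 5], [5, 5]]

[x3, x1] = [[1, -1], [3, -1]]
[x2, [x3, x1]] = [[-5, 5], [5, 5]]


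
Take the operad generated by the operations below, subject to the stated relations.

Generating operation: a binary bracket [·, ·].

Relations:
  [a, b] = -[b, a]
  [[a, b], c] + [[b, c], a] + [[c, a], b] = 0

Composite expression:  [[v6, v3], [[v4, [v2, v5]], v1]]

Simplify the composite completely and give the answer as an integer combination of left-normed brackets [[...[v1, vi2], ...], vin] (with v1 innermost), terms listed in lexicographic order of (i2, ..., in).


[[[[[v1, v2], v5], v4], v3], v6] - [[[[[v1, v2], v5], v4], v6], v3] - [[[[[v1, v4], v2], v5], v3], v6] + [[[[[v1, v4], v2], v5], v6], v3] + [[[[[v1, v4], v5], v2], v3], v6] - [[[[[v1, v4], v5], v2], v6], v3] - [[[[[v1, v5], v2], v4], v3], v6] + [[[[[v1, v5], v2], v4], v6], v3]

Expand each bracket as ab - ba; the v1-initial words give the coefficients.
Composite bracket: [[v6, v3], [[v4, [v2, v5]], v1]]
Full expansion: 32 signed words from ab - ba (2^5 = 32).
Words beginning with v1 determine it all:
  from v1v2v5v4v3v6, sign +1: term +[[[[[v1, v2], v5], v4], v3], v6]
  from v1v2v5v4v6v3, sign -1: term -[[[[[v1, v2], v5], v4], v6], v3]
  from v1v4v2v5v3v6, sign -1: term -[[[[[v1, v4], v2], v5], v3], v6]
  from v1v4v2v5v6v3, sign +1: term +[[[[[v1, v4], v2], v5], v6], v3]
  from v1v4v5v2v3v6, sign +1: term +[[[[[v1, v4], v5], v2], v3], v6]
  from v1v4v5v2v6v3, sign -1: term -[[[[[v1, v4], v5], v2], v6], v3]
  from v1v5v2v4v3v6, sign -1: term -[[[[[v1, v5], v2], v4], v3], v6]
  from v1v5v2v4v6v3, sign +1: term +[[[[[v1, v5], v2], v4], v6], v3]


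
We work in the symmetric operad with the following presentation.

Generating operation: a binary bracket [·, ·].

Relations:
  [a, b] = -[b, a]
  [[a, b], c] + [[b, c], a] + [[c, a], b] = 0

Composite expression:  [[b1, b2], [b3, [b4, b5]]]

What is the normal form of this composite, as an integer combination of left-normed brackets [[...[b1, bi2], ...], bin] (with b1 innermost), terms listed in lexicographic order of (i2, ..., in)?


[[[[b1, b2], b3], b4], b5] - [[[[b1, b2], b3], b5], b4] - [[[[b1, b2], b4], b5], b3] + [[[[b1, b2], b5], b4], b3]

Antisymmetry and Jacobi reduce to b1-anchored left-normed brackets.
Composite bracket: [[b1, b2], [b3, [b4, b5]]]
Under [a, b] = ab - ba we get 16 signed associative words (2^4 = 16).
Collect the words opening with b1:
  b1b2b3b4b5 (sign +1) contributes +[[[[b1, b2], b3], b4], b5]
  b1b2b3b5b4 (sign -1) contributes -[[[[b1, b2], b3], b5], b4]
  b1b2b4b5b3 (sign -1) contributes -[[[[b1, b2], b4], b5], b3]
  b1b2b5b4b3 (sign +1) contributes +[[[[b1, b2], b5], b4], b3]


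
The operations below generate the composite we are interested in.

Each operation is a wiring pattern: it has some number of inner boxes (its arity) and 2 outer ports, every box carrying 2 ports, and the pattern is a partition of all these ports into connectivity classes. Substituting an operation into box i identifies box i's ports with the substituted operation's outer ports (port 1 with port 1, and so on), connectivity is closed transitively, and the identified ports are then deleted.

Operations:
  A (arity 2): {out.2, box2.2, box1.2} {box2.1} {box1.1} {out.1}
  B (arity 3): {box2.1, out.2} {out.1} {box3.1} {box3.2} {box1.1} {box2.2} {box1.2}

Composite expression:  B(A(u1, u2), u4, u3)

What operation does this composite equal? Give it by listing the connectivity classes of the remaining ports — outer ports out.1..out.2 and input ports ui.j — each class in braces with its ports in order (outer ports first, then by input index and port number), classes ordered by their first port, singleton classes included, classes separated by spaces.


After gluing at B, chains via deleted ports link the u-ports.
through A, on inputs (u1, u2): {out.1} {out.2, u1.2, u2.2} {u1.1} {u2.1} (out.j = stage outer ports)
through B, on inputs (u1, u2, u4, u3): {out.1} {out.2, u4.1} {u1.1} {u1.2, u2.2} {u2.1} {u3.1} {u3.2} {u4.2} (out.j = stage outer ports)

{out.1} {out.2, u4.1} {u1.1} {u1.2, u2.2} {u2.1} {u3.1} {u3.2} {u4.2}


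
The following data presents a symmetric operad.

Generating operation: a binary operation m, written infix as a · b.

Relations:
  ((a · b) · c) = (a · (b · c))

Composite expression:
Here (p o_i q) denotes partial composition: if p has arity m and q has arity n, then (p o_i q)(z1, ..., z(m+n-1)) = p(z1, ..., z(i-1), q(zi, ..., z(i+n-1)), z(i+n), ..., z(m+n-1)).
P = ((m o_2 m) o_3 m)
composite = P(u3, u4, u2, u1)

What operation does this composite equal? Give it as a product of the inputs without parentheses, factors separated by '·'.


Every regrouping of m is equal, so read the u-inputs in written order.
(u2 · u1) unparenthesizes to u2 · u1
(u4 · (u2 · u1)) unparenthesizes to u4 · u2 · u1
(u3 · (u4 · (u2 · u1))) unparenthesizes to u3 · u4 · u2 · u1

u3 · u4 · u2 · u1


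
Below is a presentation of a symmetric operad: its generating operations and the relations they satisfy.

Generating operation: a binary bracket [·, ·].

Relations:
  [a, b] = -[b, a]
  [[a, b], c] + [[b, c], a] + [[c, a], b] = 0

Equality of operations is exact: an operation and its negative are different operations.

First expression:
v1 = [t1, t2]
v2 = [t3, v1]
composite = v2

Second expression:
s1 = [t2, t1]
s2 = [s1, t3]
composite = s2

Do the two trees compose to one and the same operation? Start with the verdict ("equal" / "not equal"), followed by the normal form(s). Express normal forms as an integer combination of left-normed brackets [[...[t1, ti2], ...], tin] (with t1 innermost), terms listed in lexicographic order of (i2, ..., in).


equal; both compose to -[[t1, t2], t3]


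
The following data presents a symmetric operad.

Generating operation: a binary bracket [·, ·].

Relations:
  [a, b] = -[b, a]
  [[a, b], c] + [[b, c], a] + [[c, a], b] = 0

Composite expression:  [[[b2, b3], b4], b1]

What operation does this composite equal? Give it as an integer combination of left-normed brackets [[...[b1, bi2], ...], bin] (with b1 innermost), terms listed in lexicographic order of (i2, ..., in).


-[[[b1, b2], b3], b4] + [[[b1, b3], b2], b4] + [[[b1, b4], b2], b3] - [[[b1, b4], b3], b2]

Expand each bracket as ab - ba; the b1-initial words give the coefficients.
Composite bracket: [[[b2, b3], b4], b1]
The bracket unfolds into 8 signed words via [a, b] = ab - ba (2^3 = 8).
Collect the words opening with b1:
  sign of b1b2b3b4 is -1, so it contributes -[[[b1, b2], b3], b4]
  sign of b1b3b2b4 is +1, so it contributes +[[[b1, b3], b2], b4]
  sign of b1b4b2b3 is +1, so it contributes +[[[b1, b4], b2], b3]
  sign of b1b4b3b2 is -1, so it contributes -[[[b1, b4], b3], b2]


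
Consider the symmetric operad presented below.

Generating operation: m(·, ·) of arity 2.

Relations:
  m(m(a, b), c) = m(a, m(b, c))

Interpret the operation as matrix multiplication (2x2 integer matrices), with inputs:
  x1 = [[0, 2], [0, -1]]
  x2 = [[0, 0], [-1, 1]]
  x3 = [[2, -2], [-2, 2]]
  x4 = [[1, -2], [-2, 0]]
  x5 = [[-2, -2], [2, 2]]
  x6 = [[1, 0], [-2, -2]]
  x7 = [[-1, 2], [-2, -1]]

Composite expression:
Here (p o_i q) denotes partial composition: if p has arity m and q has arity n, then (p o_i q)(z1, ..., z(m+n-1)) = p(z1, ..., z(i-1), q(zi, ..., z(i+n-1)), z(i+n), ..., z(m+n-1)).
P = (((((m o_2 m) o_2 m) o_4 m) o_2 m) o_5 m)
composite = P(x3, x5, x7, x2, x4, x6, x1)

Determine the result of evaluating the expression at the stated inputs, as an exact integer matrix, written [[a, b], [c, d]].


[[0, 80], [0, -80]]


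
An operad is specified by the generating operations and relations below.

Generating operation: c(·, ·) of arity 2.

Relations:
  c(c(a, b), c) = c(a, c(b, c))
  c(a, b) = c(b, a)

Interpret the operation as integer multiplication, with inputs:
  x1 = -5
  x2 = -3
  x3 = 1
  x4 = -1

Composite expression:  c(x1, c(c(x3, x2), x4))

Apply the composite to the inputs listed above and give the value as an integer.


-15

c(x3, x2) = -3
c(c(x3, x2), x4) = 3
c(x1, c(c(x3, x2), x4)) = -15


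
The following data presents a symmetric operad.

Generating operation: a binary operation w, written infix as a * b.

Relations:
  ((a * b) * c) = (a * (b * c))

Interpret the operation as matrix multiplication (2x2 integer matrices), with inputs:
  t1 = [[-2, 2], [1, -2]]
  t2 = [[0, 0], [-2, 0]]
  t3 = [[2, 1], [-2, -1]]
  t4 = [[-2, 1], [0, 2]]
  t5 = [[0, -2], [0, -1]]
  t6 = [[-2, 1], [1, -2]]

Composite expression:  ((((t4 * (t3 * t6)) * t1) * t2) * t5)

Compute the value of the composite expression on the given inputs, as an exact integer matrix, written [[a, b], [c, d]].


[[0, 72], [0, 48]]


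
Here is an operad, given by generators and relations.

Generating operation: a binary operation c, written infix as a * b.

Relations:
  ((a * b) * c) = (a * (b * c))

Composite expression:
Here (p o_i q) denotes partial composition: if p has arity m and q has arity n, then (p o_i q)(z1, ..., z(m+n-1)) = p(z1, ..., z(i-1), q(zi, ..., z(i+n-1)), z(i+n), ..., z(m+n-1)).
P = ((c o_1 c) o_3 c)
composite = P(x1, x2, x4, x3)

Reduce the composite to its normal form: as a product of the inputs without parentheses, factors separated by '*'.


x1 * x2 * x4 * x3


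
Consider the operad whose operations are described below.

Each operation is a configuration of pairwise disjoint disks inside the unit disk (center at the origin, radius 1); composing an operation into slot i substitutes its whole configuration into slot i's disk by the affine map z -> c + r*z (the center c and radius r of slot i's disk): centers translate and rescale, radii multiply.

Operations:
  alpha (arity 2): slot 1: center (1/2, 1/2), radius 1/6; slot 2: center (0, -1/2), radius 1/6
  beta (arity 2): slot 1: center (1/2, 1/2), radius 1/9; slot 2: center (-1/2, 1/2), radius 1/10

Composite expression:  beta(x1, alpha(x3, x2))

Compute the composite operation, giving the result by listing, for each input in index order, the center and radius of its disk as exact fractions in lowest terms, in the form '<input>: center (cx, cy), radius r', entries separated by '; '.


x1: center (1/2, 1/2), radius 1/9; x2: center (-1/2, 9/20), radius 1/60; x3: center (-9/20, 11/20), radius 1/60


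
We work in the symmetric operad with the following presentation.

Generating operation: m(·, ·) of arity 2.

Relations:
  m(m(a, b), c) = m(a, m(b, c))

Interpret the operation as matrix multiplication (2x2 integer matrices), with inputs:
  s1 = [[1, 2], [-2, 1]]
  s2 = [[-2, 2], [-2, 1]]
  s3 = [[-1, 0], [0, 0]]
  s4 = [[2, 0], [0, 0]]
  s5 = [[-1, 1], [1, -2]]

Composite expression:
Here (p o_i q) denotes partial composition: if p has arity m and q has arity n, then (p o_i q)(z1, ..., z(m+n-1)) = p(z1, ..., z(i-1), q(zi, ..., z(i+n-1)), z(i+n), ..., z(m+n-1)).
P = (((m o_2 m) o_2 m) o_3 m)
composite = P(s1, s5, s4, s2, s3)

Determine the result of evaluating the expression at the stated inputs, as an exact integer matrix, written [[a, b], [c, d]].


[[4, 0], [12, 0]]

m(s4, s2) = [[-4, 4], [0, 0]]
m(s5, m(s4, s2)) = [[4, -4], [-4, 4]]
m(m(s5, m(s4, s2)), s3) = [[-4, 0], [4, 0]]
m(s1, m(m(s5, m(s4, s2)), s3)) = [[4, 0], [12, 0]]


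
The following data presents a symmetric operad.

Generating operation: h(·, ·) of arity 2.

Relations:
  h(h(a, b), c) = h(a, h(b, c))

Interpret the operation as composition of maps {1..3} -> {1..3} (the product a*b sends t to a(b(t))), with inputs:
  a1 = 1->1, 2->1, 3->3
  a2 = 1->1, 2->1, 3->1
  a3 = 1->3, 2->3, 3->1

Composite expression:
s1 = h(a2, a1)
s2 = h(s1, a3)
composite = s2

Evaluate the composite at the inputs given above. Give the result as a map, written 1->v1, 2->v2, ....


1->1, 2->1, 3->1

h(a2, a1) = 1->1, 2->1, 3->1
h(h(a2, a1), a3) = 1->1, 2->1, 3->1


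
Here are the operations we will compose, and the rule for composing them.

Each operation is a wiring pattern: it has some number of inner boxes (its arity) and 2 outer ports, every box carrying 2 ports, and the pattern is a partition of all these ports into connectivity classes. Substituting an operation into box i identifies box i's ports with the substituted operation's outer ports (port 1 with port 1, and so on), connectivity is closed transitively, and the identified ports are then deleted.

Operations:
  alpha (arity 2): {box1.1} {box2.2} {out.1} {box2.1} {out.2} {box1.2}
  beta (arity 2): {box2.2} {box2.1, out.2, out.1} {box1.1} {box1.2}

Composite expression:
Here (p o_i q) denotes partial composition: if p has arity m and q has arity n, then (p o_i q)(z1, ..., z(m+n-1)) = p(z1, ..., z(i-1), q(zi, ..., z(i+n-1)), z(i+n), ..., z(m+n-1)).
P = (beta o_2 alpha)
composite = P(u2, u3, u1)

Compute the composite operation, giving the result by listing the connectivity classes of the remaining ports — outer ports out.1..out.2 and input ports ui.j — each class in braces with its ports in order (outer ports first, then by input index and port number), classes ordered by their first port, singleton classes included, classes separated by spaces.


Reachability decides: close wires over beta-identified ports.
through alpha, on inputs (u3, u1): {out.1} {out.2} {u1.1} {u1.2} {u3.1} {u3.2} (out.j = stage outer ports)
through beta, on inputs (u2, u3, u1): {out.1, out.2} {u1.1} {u1.2} {u2.1} {u2.2} {u3.1} {u3.2} (out.j = stage outer ports)

{out.1, out.2} {u1.1} {u1.2} {u2.1} {u2.2} {u3.1} {u3.2}


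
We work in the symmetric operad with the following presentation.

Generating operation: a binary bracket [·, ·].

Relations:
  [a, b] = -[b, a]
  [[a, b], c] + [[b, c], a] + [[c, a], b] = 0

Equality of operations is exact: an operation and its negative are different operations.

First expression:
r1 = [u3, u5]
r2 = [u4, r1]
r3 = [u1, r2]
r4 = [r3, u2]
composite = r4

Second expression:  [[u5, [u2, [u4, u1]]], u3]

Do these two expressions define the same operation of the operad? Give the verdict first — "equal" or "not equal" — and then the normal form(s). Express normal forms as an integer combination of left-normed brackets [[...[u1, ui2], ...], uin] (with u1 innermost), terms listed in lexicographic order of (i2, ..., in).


not equal — first -[[[[u1, u3], u5], u4], u2] + [[[[u1, u4], u3], u5], u2] - [[[[u1, u4], u5], u3], u2] + [[[[u1, u5], u3], u4], u2], second -[[[[u1, u4], u2], u5], u3]

The first expression reduces to -[[[[u1, u3], u5], u4], u2] + [[[[u1, u4], u3], u5], u2] - [[[[u1, u4], u5], u3], u2] + [[[[u1, u5], u3], u4], u2]
The second expression reduces to -[[[[u1, u4], u2], u5], u3]
The forms do not match — not equal.


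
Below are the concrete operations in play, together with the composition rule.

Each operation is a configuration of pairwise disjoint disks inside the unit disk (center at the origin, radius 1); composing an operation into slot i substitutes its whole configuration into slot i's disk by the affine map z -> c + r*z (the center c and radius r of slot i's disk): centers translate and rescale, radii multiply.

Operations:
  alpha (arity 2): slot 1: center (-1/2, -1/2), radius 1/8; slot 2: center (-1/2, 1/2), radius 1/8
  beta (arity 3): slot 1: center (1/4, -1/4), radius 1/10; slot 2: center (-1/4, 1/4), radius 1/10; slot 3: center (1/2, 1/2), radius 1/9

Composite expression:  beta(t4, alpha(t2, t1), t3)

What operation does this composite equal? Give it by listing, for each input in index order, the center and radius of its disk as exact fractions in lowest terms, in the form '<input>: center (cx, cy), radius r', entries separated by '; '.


t1: center (-3/10, 3/10), radius 1/80; t2: center (-3/10, 1/5), radius 1/80; t3: center (1/2, 1/2), radius 1/9; t4: center (1/4, -1/4), radius 1/10

Follow each t-input down from beta: c' goes to c + r*c', radius to r*r'.
input t4: composing its 1 substitution step yields center (1/4, -1/4), radius 1/10
input t2: composing its 2 substitution steps yields center (-3/10, 1/5), radius 1/80
input t1: composing its 2 substitution steps yields center (-3/10, 3/10), radius 1/80
input t3: composing its 1 substitution step yields center (1/2, 1/2), radius 1/9
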